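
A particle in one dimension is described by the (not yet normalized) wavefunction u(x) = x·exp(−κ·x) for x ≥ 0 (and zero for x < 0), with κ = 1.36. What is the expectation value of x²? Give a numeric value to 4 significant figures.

1.622

⟨x²⟩ = ∫ x²·|u|² dx / ∫|u|² dx (integrals over the domain).
Every integrand reduces to terms xʲ·e^(−2κx) on [0, ∞); use ∫₀^∞ xʲ·e^(−2κx) dx = j!/(2κ)^(j+1).
State is unnormalized: ∫|u|² dx = 0.099386, and ∫u*·x²·u dx = 0.16120, so ⟨x²⟩ = 0.16120 / 0.099386.
⟨x²⟩ = 1.6220.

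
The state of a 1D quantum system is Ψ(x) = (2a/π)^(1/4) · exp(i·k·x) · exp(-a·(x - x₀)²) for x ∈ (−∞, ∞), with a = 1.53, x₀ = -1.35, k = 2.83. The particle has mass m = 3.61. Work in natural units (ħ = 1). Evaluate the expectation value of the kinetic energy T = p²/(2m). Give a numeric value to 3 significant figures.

T = −(ħ²/2m) d²/dx², so ⟨T⟩ = −(ħ²/2m) ∫ Ψ*·Ψ'' dx; with m = 3.61.
Gaussian moments (u = x − x₀): ∫u^(2j)·e^(−2au²) du = (2j−1)!!/(4a)^j · √(π/(2a)), odd powers integrate to 0; here √(π/(2a)) = 1.0132. Derivatives: Ψ′ = (ik − 2au)·Ψ, Ψ″ = ((ik − 2au)² − 2a)·Ψ; the odd-in-u pieces drop out.
⟨T⟩ = 1.3212.

1.32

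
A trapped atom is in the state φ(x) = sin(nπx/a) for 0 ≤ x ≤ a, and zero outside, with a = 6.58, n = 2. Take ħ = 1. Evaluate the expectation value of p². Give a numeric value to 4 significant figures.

p² φ = −ħ² d²φ/dx²; ⟨p²⟩ = −ħ² ∫ φ*·φ'' dx / ∫|φ|² dx.
d/dx sin(nπx/a) = (nπ/a)·cos(nπx/a) and d²/dx² sin(nπx/a) = −(nπ/a)²·sin(nπx/a); on 0 ≤ x ≤ a, ∫sin²(nπx/a) dx = a/2 and ∫sin(nπx/a)·cos(nπx/a) dx = 0.
State is unnormalized: ∫|φ|² dx = 3.2900, and ∫φ*·(−ħ² φ'') dx = 2.9999, so ⟨p²⟩ = 2.9999 / 3.2900.
⟨p²⟩ = 0.91182.

0.9118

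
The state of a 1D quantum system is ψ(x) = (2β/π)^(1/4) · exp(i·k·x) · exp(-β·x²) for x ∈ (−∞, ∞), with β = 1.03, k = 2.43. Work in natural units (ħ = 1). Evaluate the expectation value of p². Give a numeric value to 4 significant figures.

p² ψ = −ħ² d²ψ/dx²; ⟨p²⟩ = −ħ² ∫ ψ*·ψ'' dx.
Gaussian moments: ∫x^(2j)·e^(−2βx²) dx = (2j−1)!!/(4β)^j · √(π/(2β)), odd powers integrate to 0; here √(π/(2β)) = 1.2349. Derivatives: ψ′ = (ik − 2βx)·ψ, ψ″ = ((ik − 2βx)² − 2β)·ψ; the odd-in-x pieces drop out.
⟨p²⟩ = 6.9349.

6.935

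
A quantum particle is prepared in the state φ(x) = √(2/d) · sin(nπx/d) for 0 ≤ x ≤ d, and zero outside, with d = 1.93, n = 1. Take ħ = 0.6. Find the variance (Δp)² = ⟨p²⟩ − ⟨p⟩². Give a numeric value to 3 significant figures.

Compute ⟨p⟩ and ⟨p²⟩ separately; (Δp)² = ⟨p²⟩ − ⟨p⟩².
d/dx sin(nπx/d) = (nπ/d)·cos(nπx/d) and d²/dx² sin(nπx/d) = −(nπ/d)²·sin(nπx/d); on 0 ≤ x ≤ d, ∫sin²(nπx/d) dx = d/2 and ∫sin(nπx/d)·cos(nπx/d) dx = 0.
⟨p⟩ = 0.0000 and ⟨p²⟩ = 0.95387.
(Δp)² = 0.95387 − (0.0000)² = 0.95387.

0.954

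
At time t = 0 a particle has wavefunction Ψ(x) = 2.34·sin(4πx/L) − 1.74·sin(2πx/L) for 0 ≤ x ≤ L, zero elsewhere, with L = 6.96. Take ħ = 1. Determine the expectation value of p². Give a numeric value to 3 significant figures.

p² Ψ = −ħ² d²Ψ/dx²; ⟨p²⟩ = −ħ² ∫ Ψ*·Ψ'' dx / ∫|Ψ|² dx.
d²/dx² sin(jπx/L) = −(jπ/L)²·sin(jπx/L); on 0 ≤ x ≤ L, ∫sin²(jπx/L) dx = L/2 and ∫sin(jπx/L)·sin(lπx/L) dx = 0 for j ≠ l, so only diagonal terms survive in ∫|Ψ|² and ∫Ψ·Ψ″; ∫Ψ·Ψ′ dx = [Ψ²/2] between the walls = 0.
State is unnormalized: ∫|Ψ|² dx = 29.591, and ∫Ψ*·(−ħ² Ψ'') dx = 70.704, so ⟨p²⟩ = 70.704 / 29.591.
⟨p²⟩ = 2.3894.

2.39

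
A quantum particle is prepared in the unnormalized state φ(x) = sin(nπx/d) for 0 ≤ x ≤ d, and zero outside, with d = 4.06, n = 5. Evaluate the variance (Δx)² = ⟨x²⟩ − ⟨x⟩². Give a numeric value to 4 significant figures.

1.340

Compute ⟨x⟩ and ⟨x²⟩ separately, then (Δx)² = ⟨x²⟩ − ⟨x⟩².
With sin²θ = (1 − cos2θ)/2 on 0 ≤ x ≤ d: ∫sin²(nπx/d) dx = d/2, ∫x·sin²(nπx/d) dx = d²/4, ∫x²·sin²(nπx/d) dx = d³·(1/6 − 1/(4n²π²)); higher powers xᵏ the same way, integrating xᵏ·cos(2nπx/d) by parts.
Normalization: ∫|φ|² dx = 2.0300.
⟨x⟩ = 2.0300 and ⟨x²⟩ = 5.4611.
(Δx)² = 5.4611 − (2.0300)² = 1.3402.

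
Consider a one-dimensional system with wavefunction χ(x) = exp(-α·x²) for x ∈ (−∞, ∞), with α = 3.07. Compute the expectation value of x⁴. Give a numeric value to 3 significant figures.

⟨x⁴⟩ = ∫ x⁴·|χ|² dx / ∫|χ|² dx (integrals over the domain).
Gaussian moments: ∫x^(2j)·e^(−2αx²) dx = (2j−1)!!/(4α)^j · √(π/(2α)), odd powers integrate to 0; here √(π/(2α)) = 0.71530.
State is unnormalized: ∫|χ|² dx = 0.71530, and ∫χ*·x⁴·χ dx = 0.014230, so ⟨x⁴⟩ = 0.014230 / 0.71530.
⟨x⁴⟩ = 0.019894.

0.0199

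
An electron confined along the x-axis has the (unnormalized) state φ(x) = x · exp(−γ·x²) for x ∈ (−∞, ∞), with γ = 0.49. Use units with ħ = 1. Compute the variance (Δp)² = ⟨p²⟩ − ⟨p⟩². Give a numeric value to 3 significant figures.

1.47

Compute ⟨p⟩ and ⟨p²⟩ separately; (Δp)² = ⟨p²⟩ − ⟨p⟩².
Expand each integrand as polynomial × e^(−2γx²) and use ∫x^(2j)·e^(−2γx²) dx = (2j−1)!!/(4γ)^j · √(π/(2γ)), odd powers → 0; here √(π/(2γ)) = 1.7904. Differentiate with the product rule, d/dx e^(−γx²) = −2γx·e^(−γx²).
Normalization: ∫|φ|² dx = 0.91349.
⟨p⟩ = 0.0000 and ⟨p²⟩ = 1.4700.
(Δp)² = 1.4700 − (0.0000)² = 1.4700.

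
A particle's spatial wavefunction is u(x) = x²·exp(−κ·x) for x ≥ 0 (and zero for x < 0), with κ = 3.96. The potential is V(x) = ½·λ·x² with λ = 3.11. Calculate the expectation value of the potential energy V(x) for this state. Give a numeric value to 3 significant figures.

⟨V⟩ = ∫ V(x)·|u|² dx / ∫|u|² dx.
Every integrand reduces to terms xʲ·e^(−2κx) on [0, ∞); use ∫₀^∞ xʲ·e^(−2κx) dx = j!/(2κ)^(j+1).
State is unnormalized: ∫|u|² dx = 0.00077017, and ∫u*·V(x)·u dx = 0.00057278, so ⟨V⟩ = 0.00057278 / 0.00077017.
⟨V⟩ = 0.74371.

0.744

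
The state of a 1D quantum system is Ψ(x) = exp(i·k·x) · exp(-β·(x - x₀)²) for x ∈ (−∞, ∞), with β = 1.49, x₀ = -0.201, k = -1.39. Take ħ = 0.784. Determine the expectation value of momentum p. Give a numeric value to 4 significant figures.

p Ψ = −iħ dΨ/dx; then ⟨p⟩ = ∫ Ψ*·(pΨ) dx / ∫|Ψ|² dx.
Gaussian moments (u = x − x₀): ∫u^(2j)·e^(−2βu²) du = (2j−1)!!/(4β)^j · √(π/(2β)), odd powers integrate to 0; here √(π/(2β)) = 1.0268. Derivatives: Ψ′ = (ik − 2βu)·Ψ, Ψ″ = ((ik − 2βu)² − 2β)·Ψ; the odd-in-u pieces drop out.
State is unnormalized: ∫|Ψ|² dx = 1.0268, and ∫Ψ*·(−iħ Ψ') dx = -1.1189, so ⟨p⟩ = -1.1189 / 1.0268.
⟨p⟩ = -1.0898.

-1.090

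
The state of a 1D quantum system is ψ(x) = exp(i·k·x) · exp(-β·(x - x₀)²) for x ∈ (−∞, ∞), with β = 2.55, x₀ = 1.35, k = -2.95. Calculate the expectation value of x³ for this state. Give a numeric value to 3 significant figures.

⟨x³⟩ = ∫ x³·|ψ|² dx / ∫|ψ|² dx (integrals over the domain).
Gaussian moments (u = x − x₀): ∫u^(2j)·e^(−2βu²) du = (2j−1)!!/(4β)^j · √(π/(2β)), odd powers integrate to 0; here √(π/(2β)) = 0.78486.
State is unnormalized: ∫|ψ|² dx = 0.78486, and ∫ψ*·x³·ψ dx = 2.2427, so ⟨x³⟩ = 2.2427 / 0.78486.
⟨x³⟩ = 2.8574.

2.86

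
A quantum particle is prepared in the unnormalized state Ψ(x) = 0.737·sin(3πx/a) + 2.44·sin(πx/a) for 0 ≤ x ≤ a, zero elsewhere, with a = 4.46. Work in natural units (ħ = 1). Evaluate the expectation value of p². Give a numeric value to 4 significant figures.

0.8280

p² Ψ = −ħ² d²Ψ/dx²; ⟨p²⟩ = −ħ² ∫ Ψ*·Ψ'' dx / ∫|Ψ|² dx.
d²/dx² sin(jπx/a) = −(jπ/a)²·sin(jπx/a); on 0 ≤ x ≤ a, ∫sin²(jπx/a) dx = a/2 and ∫sin(jπx/a)·sin(lπx/a) dx = 0 for j ≠ l, so only diagonal terms survive in ∫|Ψ|² and ∫Ψ·Ψ″; ∫Ψ·Ψ′ dx = [Ψ²/2] between the walls = 0.
State is unnormalized: ∫|Ψ|² dx = 14.488, and ∫Ψ*·(−ħ² Ψ'') dx = 11.996, so ⟨p²⟩ = 11.996 / 14.488.
⟨p²⟩ = 0.82803.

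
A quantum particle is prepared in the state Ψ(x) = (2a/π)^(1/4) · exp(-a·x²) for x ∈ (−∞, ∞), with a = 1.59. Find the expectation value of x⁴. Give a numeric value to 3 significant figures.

⟨x⁴⟩ = ∫ x⁴·|Ψ|² dx (integrals over the domain).
Gaussian moments: ∫x^(2j)·e^(−2ax²) dx = (2j−1)!!/(4a)^j · √(π/(2a)), odd powers integrate to 0; here √(π/(2a)) = 0.99394.
⟨x⁴⟩ = 0.074166.

0.0742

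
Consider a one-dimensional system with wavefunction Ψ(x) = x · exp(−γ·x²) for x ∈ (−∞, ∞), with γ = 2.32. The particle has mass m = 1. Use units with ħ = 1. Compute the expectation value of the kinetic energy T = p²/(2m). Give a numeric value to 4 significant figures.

3.480

T = −(ħ²/2m) d²/dx², so ⟨T⟩ = −(ħ²/2m) ∫ Ψ*·Ψ'' dx / ∫|Ψ|² dx; with m = 1.
Expand each integrand as polynomial × e^(−2γx²) and use ∫x^(2j)·e^(−2γx²) dx = (2j−1)!!/(4γ)^j · √(π/(2γ)), odd powers → 0; here √(π/(2γ)) = 0.82284. Differentiate with the product rule, d/dx e^(−γx²) = −2γx·e^(−γx²).
State is unnormalized: ∫|Ψ|² dx = 0.088668, and ∫Ψ*·(−ħ²/2m · Ψ'') dx = 0.30857, so ⟨T⟩ = 0.30857 / 0.088668.
⟨T⟩ = 3.4800.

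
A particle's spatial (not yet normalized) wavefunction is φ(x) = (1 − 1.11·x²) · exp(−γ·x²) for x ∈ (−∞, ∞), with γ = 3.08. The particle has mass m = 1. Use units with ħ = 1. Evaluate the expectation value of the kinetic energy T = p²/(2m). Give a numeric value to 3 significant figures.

2.26

T = −(ħ²/2m) d²/dx², so ⟨T⟩ = −(ħ²/2m) ∫ φ*·φ'' dx / ∫|φ|² dx; with m = 1.
Expand each integrand as polynomial × e^(−2γx²) and use ∫x^(2j)·e^(−2γx²) dx = (2j−1)!!/(4γ)^j · √(π/(2γ)), odd powers → 0; here √(π/(2γ)) = 0.71414. Differentiate with the product rule, d/dx e^(−γx²) = −2γx·e^(−γx²).
State is unnormalized: ∫|φ|² dx = 0.60285, and ∫φ*·(−ħ²/2m · φ'') dx = 1.3604, so ⟨T⟩ = 1.3604 / 0.60285.
⟨T⟩ = 2.2567.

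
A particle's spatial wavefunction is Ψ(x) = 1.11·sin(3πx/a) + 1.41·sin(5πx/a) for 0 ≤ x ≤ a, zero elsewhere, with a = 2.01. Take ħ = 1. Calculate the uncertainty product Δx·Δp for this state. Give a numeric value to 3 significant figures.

Δx = √(⟨x²⟩−⟨x⟩²), Δp = √(⟨p²⟩−⟨p⟩²).
On 0 ≤ x ≤ a (j ≠ l): ∫sin²(jπx/a) dx = a/2, ∫sin(jπx/a)·sin(lπx/a) dx = 0; diagonal moments ∫x·sin²(jπx/a) dx = a²/4, ∫x²·sin²(jπx/a) dx = a³·(1/6 − 1/(4j²π²)); cross terms ∫x·sin(jπx/a)·sin(lπx/a) dx = 0 for j + l even and −4jla²/(π²(j² − l²)²) for j + l odd, ∫x²·sin(jπx/a)·sin(lπx/a) dx = (−1)^(j+l)·4jla³/(π²(j² − l²)²); higher powers the same way via product-to-sum and parts. d²/dx² sin(jπx/a) = −(jπ/a)²·sin(jπx/a); on 0 ≤ x ≤ a, ∫sin²(jπx/a) dx = a/2 and ∫sin(jπx/a)·sin(lπx/a) dx = 0 for j ≠ l, so only diagonal terms survive in ∫|Ψ|² and ∫Ψ·Ψ″; ∫Ψ·Ψ′ dx = [Ψ²/2] between the walls = 0.
Normalization: ∫|Ψ|² dx = 3.2363.
⟨x⟩ = 1.0050, ⟨x²⟩ = 1.5195 ⇒ Δx = 0.71375.
⟨p⟩ = 0.0000, ⟨p²⟩ = 46.118 ⇒ Δp = 6.7910.
Δx·Δp = 4.8471.

4.85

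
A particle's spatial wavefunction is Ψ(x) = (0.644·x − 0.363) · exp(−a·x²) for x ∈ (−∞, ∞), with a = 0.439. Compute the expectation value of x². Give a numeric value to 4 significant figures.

1.301

⟨x²⟩ = ∫ x²·|Ψ|² dx / ∫|Ψ|² dx (integrals over the domain).
Expand each integrand as polynomial × e^(−2ax²) and use ∫x^(2j)·e^(−2ax²) dx = (2j−1)!!/(4a)^j · √(π/(2a)), odd powers → 0; here √(π/(2a)) = 1.8916.
State is unnormalized: ∫|Ψ|² dx = 0.69601, and ∫Ψ*·x²·Ψ dx = 0.90520, so ⟨x²⟩ = 0.90520 / 0.69601.
⟨x²⟩ = 1.3006.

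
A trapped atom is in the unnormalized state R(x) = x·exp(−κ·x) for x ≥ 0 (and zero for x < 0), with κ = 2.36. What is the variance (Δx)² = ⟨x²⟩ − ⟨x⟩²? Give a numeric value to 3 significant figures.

0.135

Compute ⟨x⟩ and ⟨x²⟩ separately, then (Δx)² = ⟨x²⟩ − ⟨x⟩².
Every integrand reduces to terms xʲ·e^(−2κx) on [0, ∞); use ∫₀^∞ xʲ·e^(−2κx) dx = j!/(2κ)^(j+1).
Normalization: ∫|R|² dx = 0.019020.
⟨x⟩ = 0.63559 and ⟨x²⟩ = 0.53864.
(Δx)² = 0.53864 − (0.63559)² = 0.13466.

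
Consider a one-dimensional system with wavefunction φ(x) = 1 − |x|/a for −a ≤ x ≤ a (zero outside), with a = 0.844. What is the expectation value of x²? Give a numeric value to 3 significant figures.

0.0712

⟨x²⟩ = ∫ x²·|φ|² dx / ∫|φ|² dx (integrals over the domain).
φ is even, so ∫ over [−a, a] = 2∫₀ᵃ with φ = 1 − x/a there: ∫₀ᵃ (1 − x/a)² dx = a/3, ∫₀ᵃ x²(1 − x/a)² dx = a³/30, ∫₀ᵃ x⁴(1 − x/a)² dx = a⁵/105.
State is unnormalized: ∫|φ|² dx = 0.56267, and ∫φ*·x²·φ dx = 0.040081, so ⟨x²⟩ = 0.040081 / 0.56267.
⟨x²⟩ = 0.071234.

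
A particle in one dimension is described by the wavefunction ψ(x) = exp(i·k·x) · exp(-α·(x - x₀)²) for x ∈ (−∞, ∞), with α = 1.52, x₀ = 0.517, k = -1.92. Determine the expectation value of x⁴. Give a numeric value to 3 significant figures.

0.416

⟨x⁴⟩ = ∫ x⁴·|ψ|² dx / ∫|ψ|² dx (integrals over the domain).
Gaussian moments (u = x − x₀): ∫u^(2j)·e^(−2αu²) du = (2j−1)!!/(4α)^j · √(π/(2α)), odd powers integrate to 0; here √(π/(2α)) = 1.0166.
State is unnormalized: ∫|ψ|² dx = 1.0166, and ∫ψ*·x⁴·ψ dx = 0.42327, so ⟨x⁴⟩ = 0.42327 / 1.0166.
⟨x⁴⟩ = 0.41637.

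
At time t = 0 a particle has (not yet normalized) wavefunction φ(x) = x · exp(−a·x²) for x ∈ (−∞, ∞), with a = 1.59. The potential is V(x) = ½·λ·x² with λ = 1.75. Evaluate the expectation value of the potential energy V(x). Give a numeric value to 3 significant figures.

⟨V⟩ = ∫ V(x)·|φ|² dx / ∫|φ|² dx.
Expand each integrand as polynomial × e^(−2ax²) and use ∫x^(2j)·e^(−2ax²) dx = (2j−1)!!/(4a)^j · √(π/(2a)), odd powers → 0; here √(π/(2a)) = 0.99394.
State is unnormalized: ∫|φ|² dx = 0.15628, and ∫φ*·V(x)·φ dx = 0.064502, so ⟨V⟩ = 0.064502 / 0.15628.
⟨V⟩ = 0.41274.

0.413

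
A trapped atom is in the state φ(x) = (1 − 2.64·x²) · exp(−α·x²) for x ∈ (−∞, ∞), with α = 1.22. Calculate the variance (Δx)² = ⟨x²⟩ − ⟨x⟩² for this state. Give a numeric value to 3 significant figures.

Compute ⟨x⟩ and ⟨x²⟩ separately, then (Δx)² = ⟨x²⟩ − ⟨x⟩².
Expand each integrand as polynomial × e^(−2αx²) and use ∫x^(2j)·e^(−2αx²) dx = (2j−1)!!/(4α)^j · √(π/(2α)), odd powers → 0; here √(π/(2α)) = 1.1347.
Normalization: ∫|φ|² dx = 0.90324.
⟨x⟩ = 0.0000 and ⟨x²⟩ = 0.55194.
(Δx)² = 0.55194 − (0.0000)² = 0.55194.

0.552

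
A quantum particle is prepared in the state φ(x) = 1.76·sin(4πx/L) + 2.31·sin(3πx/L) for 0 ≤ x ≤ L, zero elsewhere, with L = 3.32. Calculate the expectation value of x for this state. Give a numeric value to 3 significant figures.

⟨x⟩ = ∫ x·|φ|² dx / ∫|φ|² dx (integrals over the domain).
On 0 ≤ x ≤ L (j ≠ l): ∫sin²(jπx/L) dx = L/2, ∫sin(jπx/L)·sin(lπx/L) dx = 0; diagonal moments ∫x·sin²(jπx/L) dx = L²/4, ∫x²·sin²(jπx/L) dx = L³·(1/6 − 1/(4j²π²)); cross terms ∫x·sin(jπx/L)·sin(lπx/L) dx = 0 for j + l even and −4jlL²/(π²(j² − l²)²) for j + l odd, ∫x²·sin(jπx/L)·sin(lπx/L) dx = (−1)^(j+l)·4jlL³/(π²(j² − l²)²); higher powers the same way via product-to-sum and parts.
State is unnormalized: ∫|φ|² dx = 14.000, and ∫φ*·x·φ dx = 14.344, so ⟨x⟩ = 14.344 / 14.000.
⟨x⟩ = 1.0246.

1.02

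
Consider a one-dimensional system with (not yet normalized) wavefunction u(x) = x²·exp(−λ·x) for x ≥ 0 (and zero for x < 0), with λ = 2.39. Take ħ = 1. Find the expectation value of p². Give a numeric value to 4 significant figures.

1.904

p² u = −ħ² d²u/dx²; ⟨p²⟩ = −ħ² ∫ u*·u'' dx / ∫|u|² dx.
Differentiate x²·exp(−λ·x) with the product rule; every integrand then reduces to terms xʲ·e^(−2λx) on [0, ∞), with ∫₀^∞ xʲ·e^(−2λx) dx = j!/(2λ)^(j+1).
State is unnormalized: ∫|u|² dx = 0.0096177, and ∫u*·(−ħ² u'') dx = 0.018312, so ⟨p²⟩ = 0.018312 / 0.0096177.
⟨p²⟩ = 1.9040.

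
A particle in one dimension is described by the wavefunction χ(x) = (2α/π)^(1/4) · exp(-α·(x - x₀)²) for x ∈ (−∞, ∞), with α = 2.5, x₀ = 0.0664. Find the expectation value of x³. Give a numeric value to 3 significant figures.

⟨x³⟩ = ∫ x³·|χ|² dx (integrals over the domain).
Gaussian moments (u = x − x₀): ∫u^(2j)·e^(−2αu²) du = (2j−1)!!/(4α)^j · √(π/(2α)), odd powers integrate to 0; here √(π/(2α)) = 0.79267.
⟨x³⟩ = 0.020213.

0.0202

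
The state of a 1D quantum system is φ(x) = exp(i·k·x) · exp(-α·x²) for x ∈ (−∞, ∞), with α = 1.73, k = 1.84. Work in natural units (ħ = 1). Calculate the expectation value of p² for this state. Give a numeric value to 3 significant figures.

p² φ = −ħ² d²φ/dx²; ⟨p²⟩ = −ħ² ∫ φ*·φ'' dx / ∫|φ|² dx.
Gaussian moments: ∫x^(2j)·e^(−2αx²) dx = (2j−1)!!/(4α)^j · √(π/(2α)), odd powers integrate to 0; here √(π/(2α)) = 0.95288. Derivatives: φ′ = (ik − 2αx)·φ, φ″ = ((ik − 2αx)² − 2α)·φ; the odd-in-x pieces drop out.
State is unnormalized: ∫|φ|² dx = 0.95288, and ∫φ*·(−ħ² φ'') dx = 4.8745, so ⟨p²⟩ = 4.8745 / 0.95288.
⟨p²⟩ = 5.1156.

5.12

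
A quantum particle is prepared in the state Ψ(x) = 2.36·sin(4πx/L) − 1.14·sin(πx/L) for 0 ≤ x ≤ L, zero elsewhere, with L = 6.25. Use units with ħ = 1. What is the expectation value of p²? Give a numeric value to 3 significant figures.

3.33

p² Ψ = −ħ² d²Ψ/dx²; ⟨p²⟩ = −ħ² ∫ Ψ*·Ψ'' dx / ∫|Ψ|² dx.
d²/dx² sin(jπx/L) = −(jπ/L)²·sin(jπx/L); on 0 ≤ x ≤ L, ∫sin²(jπx/L) dx = L/2 and ∫sin(jπx/L)·sin(lπx/L) dx = 0 for j ≠ l, so only diagonal terms survive in ∫|Ψ|² and ∫Ψ·Ψ″; ∫Ψ·Ψ′ dx = [Ψ²/2] between the walls = 0.
State is unnormalized: ∫|Ψ|² dx = 21.466, and ∫Ψ*·(−ħ² Ψ'') dx = 71.387, so ⟨p²⟩ = 71.387 / 21.466.
⟨p²⟩ = 3.3256.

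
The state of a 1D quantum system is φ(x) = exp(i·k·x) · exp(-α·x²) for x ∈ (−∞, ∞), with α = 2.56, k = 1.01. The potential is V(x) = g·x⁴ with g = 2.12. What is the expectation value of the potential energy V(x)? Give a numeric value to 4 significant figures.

0.06065

⟨V⟩ = ∫ V(x)·|φ|² dx / ∫|φ|² dx.
Gaussian moments: ∫x^(2j)·e^(−2αx²) dx = (2j−1)!!/(4α)^j · √(π/(2α)), odd powers integrate to 0; here √(π/(2α)) = 0.78332.
State is unnormalized: ∫|φ|² dx = 0.78332, and ∫φ*·V(x)·φ dx = 0.047511, so ⟨V⟩ = 0.047511 / 0.78332.
⟨V⟩ = 0.060654.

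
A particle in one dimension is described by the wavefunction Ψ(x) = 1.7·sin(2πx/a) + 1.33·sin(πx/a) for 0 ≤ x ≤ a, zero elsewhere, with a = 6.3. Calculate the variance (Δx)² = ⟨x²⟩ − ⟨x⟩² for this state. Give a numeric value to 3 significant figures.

1.02

Compute ⟨x⟩ and ⟨x²⟩ separately, then (Δx)² = ⟨x²⟩ − ⟨x⟩².
On 0 ≤ x ≤ a (j ≠ l): ∫sin²(jπx/a) dx = a/2, ∫sin(jπx/a)·sin(lπx/a) dx = 0; diagonal moments ∫x·sin²(jπx/a) dx = a²/4, ∫x²·sin²(jπx/a) dx = a³·(1/6 − 1/(4j²π²)); cross terms ∫x·sin(jπx/a)·sin(lπx/a) dx = 0 for j + l even and −4jla²/(π²(j² − l²)²) for j + l odd, ∫x²·sin(jπx/a)·sin(lπx/a) dx = (−1)^(j+l)·4jla³/(π²(j² − l²)²); higher powers the same way via product-to-sum and parts.
Normalization: ∫|Ψ|² dx = 14.676.
⟨x⟩ = 2.0485 and ⟨x²⟩ = 5.2156.
(Δx)² = 5.2156 − (2.0485)² = 1.0190.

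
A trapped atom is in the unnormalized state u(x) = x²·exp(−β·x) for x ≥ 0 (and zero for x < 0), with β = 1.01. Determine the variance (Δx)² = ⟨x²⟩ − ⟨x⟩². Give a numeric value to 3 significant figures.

1.23

Compute ⟨x⟩ and ⟨x²⟩ separately, then (Δx)² = ⟨x²⟩ − ⟨x⟩².
Every integrand reduces to terms xʲ·e^(−2βx) on [0, ∞); use ∫₀^∞ xʲ·e^(−2βx) dx = j!/(2β)^(j+1).
Normalization: ∫|u|² dx = 0.71360.
⟨x⟩ = 2.4752 and ⟨x²⟩ = 7.3522.
(Δx)² = 7.3522 − (2.4752)² = 1.2254.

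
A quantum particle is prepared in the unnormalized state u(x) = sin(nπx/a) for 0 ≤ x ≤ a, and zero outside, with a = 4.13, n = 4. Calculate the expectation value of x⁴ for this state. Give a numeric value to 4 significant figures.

56.36

⟨x⁴⟩ = ∫ x⁴·|u|² dx / ∫|u|² dx (integrals over the domain).
With sin²θ = (1 − cos2θ)/2 on 0 ≤ x ≤ a: ∫sin²(nπx/a) dx = a/2, ∫x·sin²(nπx/a) dx = a²/4, ∫x²·sin²(nπx/a) dx = a³·(1/6 − 1/(4n²π²)); higher powers xᵏ the same way, integrating xᵏ·cos(2nπx/a) by parts.
State is unnormalized: ∫|u|² dx = 2.0650, and ∫u*·x⁴·u dx = 116.39, so ⟨x⁴⟩ = 116.39 / 2.0650.
⟨x⁴⟩ = 56.363.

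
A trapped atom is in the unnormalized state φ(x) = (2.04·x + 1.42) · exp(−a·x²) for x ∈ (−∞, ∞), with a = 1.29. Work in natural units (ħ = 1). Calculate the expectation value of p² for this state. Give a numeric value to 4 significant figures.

2.027

p² φ = −ħ² d²φ/dx²; ⟨p²⟩ = −ħ² ∫ φ*·φ'' dx / ∫|φ|² dx.
Expand each integrand as polynomial × e^(−2ax²) and use ∫x^(2j)·e^(−2ax²) dx = (2j−1)!!/(4a)^j · √(π/(2a)), odd powers → 0; here √(π/(2a)) = 1.1035. Differentiate with the product rule, d/dx e^(−ax²) = −2ax·e^(−ax²).
State is unnormalized: ∫|φ|² dx = 3.1150, and ∫φ*·(−ħ² φ'') dx = 6.3145, so ⟨p²⟩ = 6.3145 / 3.1150.
⟨p²⟩ = 2.0271.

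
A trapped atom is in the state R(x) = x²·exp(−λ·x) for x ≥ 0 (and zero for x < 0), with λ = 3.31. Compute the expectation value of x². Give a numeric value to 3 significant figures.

0.685

⟨x²⟩ = ∫ x²·|R|² dx / ∫|R|² dx (integrals over the domain).
Every integrand reduces to terms xʲ·e^(−2λx) on [0, ∞); use ∫₀^∞ xʲ·e^(−2λx) dx = j!/(2λ)^(j+1).
State is unnormalized: ∫|R|² dx = 0.0018876, and ∫R*·x²·R dx = 0.0012922, so ⟨x²⟩ = 0.0012922 / 0.0018876.
⟨x²⟩ = 0.68455.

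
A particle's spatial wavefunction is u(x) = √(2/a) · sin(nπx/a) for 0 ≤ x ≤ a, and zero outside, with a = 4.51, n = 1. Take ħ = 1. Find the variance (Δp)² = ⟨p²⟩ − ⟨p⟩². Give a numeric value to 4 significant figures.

Compute ⟨p⟩ and ⟨p²⟩ separately; (Δp)² = ⟨p²⟩ − ⟨p⟩².
d/dx sin(nπx/a) = (nπ/a)·cos(nπx/a) and d²/dx² sin(nπx/a) = −(nπ/a)²·sin(nπx/a); on 0 ≤ x ≤ a, ∫sin²(nπx/a) dx = a/2 and ∫sin(nπx/a)·cos(nπx/a) dx = 0.
⟨p⟩ = 0.0000 and ⟨p²⟩ = 0.48523.
(Δp)² = 0.48523 − (0.0000)² = 0.48523.

0.4852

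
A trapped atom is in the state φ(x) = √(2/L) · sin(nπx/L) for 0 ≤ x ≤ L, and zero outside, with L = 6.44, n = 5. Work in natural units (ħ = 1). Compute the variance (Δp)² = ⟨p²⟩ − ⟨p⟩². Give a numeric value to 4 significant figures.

5.949

Compute ⟨p⟩ and ⟨p²⟩ separately; (Δp)² = ⟨p²⟩ − ⟨p⟩².
d/dx sin(nπx/L) = (nπ/L)·cos(nπx/L) and d²/dx² sin(nπx/L) = −(nπ/L)²·sin(nπx/L); on 0 ≤ x ≤ L, ∫sin²(nπx/L) dx = L/2 and ∫sin(nπx/L)·cos(nπx/L) dx = 0.
⟨p⟩ = 0.0000 and ⟨p²⟩ = 5.9493.
(Δp)² = 5.9493 − (0.0000)² = 5.9493.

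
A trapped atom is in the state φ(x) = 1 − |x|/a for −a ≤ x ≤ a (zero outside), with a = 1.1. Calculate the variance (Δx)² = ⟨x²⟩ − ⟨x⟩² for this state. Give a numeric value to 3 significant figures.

0.121

Compute ⟨x⟩ and ⟨x²⟩ separately, then (Δx)² = ⟨x²⟩ − ⟨x⟩².
φ is even, so ∫ over [−a, a] = 2∫₀ᵃ with φ = 1 − x/a there: ∫₀ᵃ (1 − x/a)² dx = a/3, ∫₀ᵃ x²(1 − x/a)² dx = a³/30, ∫₀ᵃ x⁴(1 − x/a)² dx = a⁵/105.
Normalization: ∫|φ|² dx = 0.73333.
⟨x⟩ = 0.0000 and ⟨x²⟩ = 0.12100.
(Δx)² = 0.12100 − (0.0000)² = 0.12100.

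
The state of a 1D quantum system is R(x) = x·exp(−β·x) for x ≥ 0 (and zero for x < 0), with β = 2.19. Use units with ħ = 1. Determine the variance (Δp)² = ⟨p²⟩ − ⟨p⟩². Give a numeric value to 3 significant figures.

Compute ⟨p⟩ and ⟨p²⟩ separately; (Δp)² = ⟨p²⟩ − ⟨p⟩².
Differentiate x·exp(−β·x) with the product rule; every integrand then reduces to terms xʲ·e^(−2βx) on [0, ∞), with ∫₀^∞ xʲ·e^(−2βx) dx = j!/(2β)^(j+1).
Normalization: ∫|R|² dx = 0.023802.
⟨p⟩ = 0.0000 and ⟨p²⟩ = 4.7961.
(Δp)² = 4.7961 − (0.0000)² = 4.7961.

4.80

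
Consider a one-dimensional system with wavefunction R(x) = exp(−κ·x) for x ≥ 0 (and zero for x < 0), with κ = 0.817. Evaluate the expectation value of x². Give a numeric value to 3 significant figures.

⟨x²⟩ = ∫ x²·|R|² dx / ∫|R|² dx (integrals over the domain).
Every integrand reduces to terms xʲ·e^(−2κx) on [0, ∞); use ∫₀^∞ xʲ·e^(−2κx) dx = j!/(2κ)^(j+1).
State is unnormalized: ∫|R|² dx = 0.61200, and ∫R*·x²·R dx = 0.45843, so ⟨x²⟩ = 0.45843 / 0.61200.
⟨x²⟩ = 0.74908.

0.749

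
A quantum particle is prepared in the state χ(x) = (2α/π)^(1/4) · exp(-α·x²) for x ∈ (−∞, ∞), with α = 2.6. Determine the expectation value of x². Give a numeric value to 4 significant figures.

⟨x²⟩ = ∫ x²·|χ|² dx (integrals over the domain).
Gaussian moments: ∫x^(2j)·e^(−2αx²) dx = (2j−1)!!/(4α)^j · √(π/(2α)), odd powers integrate to 0; here √(π/(2α)) = 0.77727.
⟨x²⟩ = 0.096154.

0.09615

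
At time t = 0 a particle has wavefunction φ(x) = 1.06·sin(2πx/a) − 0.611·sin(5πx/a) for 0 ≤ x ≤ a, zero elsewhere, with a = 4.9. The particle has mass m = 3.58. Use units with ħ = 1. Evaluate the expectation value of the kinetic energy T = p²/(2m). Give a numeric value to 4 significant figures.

T = −(ħ²/2m) d²/dx², so ⟨T⟩ = −(ħ²/2m) ∫ φ*·φ'' dx / ∫|φ|² dx; with m = 3.58.
d²/dx² sin(jπx/a) = −(jπ/a)²·sin(jπx/a); on 0 ≤ x ≤ a, ∫sin²(jπx/a) dx = a/2 and ∫sin(jπx/a)·sin(lπx/a) dx = 0 for j ≠ l, so only diagonal terms survive in ∫|φ|² and ∫φ·φ″; ∫φ·φ′ dx = [φ²/2] between the walls = 0.
State is unnormalized: ∫|φ|² dx = 3.6675, and ∫φ*·(−ħ²/2m · φ'') dx = 1.9449, so ⟨T⟩ = 1.9449 / 3.6675.
⟨T⟩ = 0.53032.

0.5303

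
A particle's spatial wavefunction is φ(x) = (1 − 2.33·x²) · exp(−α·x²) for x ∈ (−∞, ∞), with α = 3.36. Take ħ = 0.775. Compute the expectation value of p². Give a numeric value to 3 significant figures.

4.23

p² φ = −ħ² d²φ/dx²; ⟨p²⟩ = −ħ² ∫ φ*·φ'' dx / ∫|φ|² dx.
Expand each integrand as polynomial × e^(−2αx²) and use ∫x^(2j)·e^(−2αx²) dx = (2j−1)!!/(4α)^j · √(π/(2α)), odd powers → 0; here √(π/(2α)) = 0.68374. Differentiate with the product rule, d/dx e^(−αx²) = −2αx·e^(−αx²).
State is unnormalized: ∫|φ|² dx = 0.50832, and ∫φ*·(−ħ² φ'') dx = 2.1486, so ⟨p²⟩ = 2.1486 / 0.50832.
⟨p²⟩ = 4.2269.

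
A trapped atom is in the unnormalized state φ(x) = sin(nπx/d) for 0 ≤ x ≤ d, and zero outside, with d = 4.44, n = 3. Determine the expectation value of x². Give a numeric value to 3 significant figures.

⟨x²⟩ = ∫ x²·|φ|² dx / ∫|φ|² dx (integrals over the domain).
With sin²θ = (1 − cos2θ)/2 on 0 ≤ x ≤ d: ∫sin²(nπx/d) dx = d/2, ∫x·sin²(nπx/d) dx = d²/4, ∫x²·sin²(nπx/d) dx = d³·(1/6 − 1/(4n²π²)); higher powers xᵏ the same way, integrating xᵏ·cos(2nπx/d) by parts.
State is unnormalized: ∫|φ|² dx = 2.2200, and ∫φ*·x²·φ dx = 14.342, so ⟨x²⟩ = 14.342 / 2.2200.
⟨x²⟩ = 6.4602.

6.46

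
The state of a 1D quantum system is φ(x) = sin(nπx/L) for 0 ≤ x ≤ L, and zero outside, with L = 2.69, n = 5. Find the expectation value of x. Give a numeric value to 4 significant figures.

1.345

⟨x⟩ = ∫ x·|φ|² dx / ∫|φ|² dx (integrals over the domain).
With sin²θ = (1 − cos2θ)/2 on 0 ≤ x ≤ L: ∫sin²(nπx/L) dx = L/2, ∫x·sin²(nπx/L) dx = L²/4, ∫x²·sin²(nπx/L) dx = L³·(1/6 − 1/(4n²π²)); higher powers xᵏ the same way, integrating xᵏ·cos(2nπx/L) by parts.
State is unnormalized: ∫|φ|² dx = 1.3450, and ∫φ*·x·φ dx = 1.8090, so ⟨x⟩ = 1.8090 / 1.3450.
⟨x⟩ = 1.3450.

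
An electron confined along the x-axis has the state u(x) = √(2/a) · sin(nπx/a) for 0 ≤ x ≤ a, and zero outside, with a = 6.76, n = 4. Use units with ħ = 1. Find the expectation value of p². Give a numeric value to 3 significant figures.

3.46

p² u = −ħ² d²u/dx²; ⟨p²⟩ = −ħ² ∫ u*·u'' dx.
d/dx sin(nπx/a) = (nπ/a)·cos(nπx/a) and d²/dx² sin(nπx/a) = −(nπ/a)²·sin(nπx/a); on 0 ≤ x ≤ a, ∫sin²(nπx/a) dx = a/2 and ∫sin(nπx/a)·cos(nπx/a) dx = 0.
⟨p²⟩ = 3.4556.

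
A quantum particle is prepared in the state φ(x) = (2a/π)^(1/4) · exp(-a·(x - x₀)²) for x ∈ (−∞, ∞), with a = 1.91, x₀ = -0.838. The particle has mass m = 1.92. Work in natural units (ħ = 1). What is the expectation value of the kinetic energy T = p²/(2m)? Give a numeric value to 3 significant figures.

0.497

T = −(ħ²/2m) d²/dx², so ⟨T⟩ = −(ħ²/2m) ∫ φ*·φ'' dx; with m = 1.92.
Gaussian moments (u = x − x₀): ∫u^(2j)·e^(−2au²) du = (2j−1)!!/(4a)^j · √(π/(2a)), odd powers integrate to 0; here √(π/(2a)) = 0.90687. Derivatives: d/dx e^(−au²) = −2au·e^(−au²), d²/dx² e^(−au²) = (4a²u² − 2a)·e^(−au²).
⟨T⟩ = 0.49740.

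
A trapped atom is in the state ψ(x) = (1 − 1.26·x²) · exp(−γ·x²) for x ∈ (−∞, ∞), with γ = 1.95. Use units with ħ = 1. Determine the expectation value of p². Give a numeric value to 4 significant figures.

3.888

p² ψ = −ħ² d²ψ/dx²; ⟨p²⟩ = −ħ² ∫ ψ*·ψ'' dx / ∫|ψ|² dx.
Expand each integrand as polynomial × e^(−2γx²) and use ∫x^(2j)·e^(−2γx²) dx = (2j−1)!!/(4γ)^j · √(π/(2γ)), odd powers → 0; here √(π/(2γ)) = 0.89752. Differentiate with the product rule, d/dx e^(−γx²) = −2γx·e^(−γx²).
State is unnormalized: ∫|ψ|² dx = 0.67781, and ∫ψ*·(−ħ² ψ'') dx = 2.6353, so ⟨p²⟩ = 2.6353 / 0.67781.
⟨p²⟩ = 3.8879.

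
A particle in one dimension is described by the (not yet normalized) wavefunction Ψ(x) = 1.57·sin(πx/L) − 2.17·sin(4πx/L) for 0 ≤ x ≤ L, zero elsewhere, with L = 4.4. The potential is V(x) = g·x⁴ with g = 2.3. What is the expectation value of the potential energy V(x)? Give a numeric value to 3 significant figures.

⟨V⟩ = ∫ V(x)·|Ψ|² dx / ∫|Ψ|² dx.
On 0 ≤ x ≤ L (j ≠ l): ∫sin²(jπx/L) dx = L/2, ∫sin(jπx/L)·sin(lπx/L) dx = 0; diagonal moments ∫x·sin²(jπx/L) dx = L²/4, ∫x²·sin²(jπx/L) dx = L³·(1/6 − 1/(4j²π²)); cross terms ∫x·sin(jπx/L)·sin(lπx/L) dx = 0 for j + l even and −4jlL²/(π²(j² − l²)²) for j + l odd, ∫x²·sin(jπx/L)·sin(lπx/L) dx = (−1)^(j+l)·4jlL³/(π²(j² − l²)²); higher powers the same way via product-to-sum and parts.
State is unnormalized: ∫|Ψ|² dx = 15.782, and ∫Ψ*·V(x)·Ψ dx = 2601.6, so ⟨V⟩ = 2601.6 / 15.782.
⟨V⟩ = 164.84.

165.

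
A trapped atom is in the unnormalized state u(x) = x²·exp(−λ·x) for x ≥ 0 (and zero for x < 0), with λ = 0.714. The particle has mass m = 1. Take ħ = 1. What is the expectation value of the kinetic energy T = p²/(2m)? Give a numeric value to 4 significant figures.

T = −(ħ²/2m) d²/dx², so ⟨T⟩ = −(ħ²/2m) ∫ u*·u'' dx / ∫|u|² dx; with m = 1.
Differentiate x²·exp(−λ·x) with the product rule; every integrand then reduces to terms xʲ·e^(−2λx) on [0, ∞), with ∫₀^∞ xʲ·e^(−2λx) dx = j!/(2λ)^(j+1).
State is unnormalized: ∫|u|² dx = 4.0418, and ∫u*·(−ħ²/2m · u'') dx = 0.34341, so ⟨T⟩ = 0.34341 / 4.0418.
⟨T⟩ = 0.084966.

0.08497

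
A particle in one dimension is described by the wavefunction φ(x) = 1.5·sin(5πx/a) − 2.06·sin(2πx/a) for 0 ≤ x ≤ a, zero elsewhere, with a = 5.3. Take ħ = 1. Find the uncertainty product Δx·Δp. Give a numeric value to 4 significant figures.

Δx = √(⟨x²⟩−⟨x⟩²), Δp = √(⟨p²⟩−⟨p⟩²).
On 0 ≤ x ≤ a (j ≠ l): ∫sin²(jπx/a) dx = a/2, ∫sin(jπx/a)·sin(lπx/a) dx = 0; diagonal moments ∫x·sin²(jπx/a) dx = a²/4, ∫x²·sin²(jπx/a) dx = a³·(1/6 − 1/(4j²π²)); cross terms ∫x·sin(jπx/a)·sin(lπx/a) dx = 0 for j + l even and −4jla²/(π²(j² − l²)²) for j + l odd, ∫x²·sin(jπx/a)·sin(lπx/a) dx = (−1)^(j+l)·4jla³/(π²(j² − l²)²); higher powers the same way via product-to-sum and parts. d²/dx² sin(jπx/a) = −(jπ/a)²·sin(jπx/a); on 0 ≤ x ≤ a, ∫sin²(jπx/a) dx = a/2 and ∫sin(jπx/a)·sin(lπx/a) dx = 0 for j ≠ l, so only diagonal terms survive in ∫|φ|² and ∫φ·φ″; ∫φ·φ′ dx = [φ²/2] between the walls = 0.
Normalization: ∫|φ|² dx = 17.208.
⟨x⟩ = 2.7427, ⟨x²⟩ = 9.6025 ⇒ Δx = 1.4422.
⟨p⟩ = 0.0000, ⟨p²⟩ = 3.9620 ⇒ Δp = 1.9905.
Δx·Δp = 2.8707.

2.871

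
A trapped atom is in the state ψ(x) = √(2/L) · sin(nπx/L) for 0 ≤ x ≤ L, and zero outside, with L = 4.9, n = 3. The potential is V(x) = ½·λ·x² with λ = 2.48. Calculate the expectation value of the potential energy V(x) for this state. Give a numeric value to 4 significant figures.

9.757

⟨V⟩ = ∫ V(x)·|ψ|² dx.
With sin²θ = (1 − cos2θ)/2 on 0 ≤ x ≤ L: ∫sin²(nπx/L) dx = L/2, ∫x·sin²(nπx/L) dx = L²/4, ∫x²·sin²(nπx/L) dx = L³·(1/6 − 1/(4n²π²)); higher powers xᵏ the same way, integrating xᵏ·cos(2nπx/L) by parts.
⟨V⟩ = 9.7565.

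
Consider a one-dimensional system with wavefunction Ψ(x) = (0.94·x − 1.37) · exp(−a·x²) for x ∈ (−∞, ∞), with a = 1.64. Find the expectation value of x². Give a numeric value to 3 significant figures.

⟨x²⟩ = ∫ x²·|Ψ|² dx / ∫|Ψ|² dx (integrals over the domain).
Expand each integrand as polynomial × e^(−2ax²) and use ∫x^(2j)·e^(−2ax²) dx = (2j−1)!!/(4a)^j · √(π/(2a)), odd powers → 0; here √(π/(2a)) = 0.97867.
State is unnormalized: ∫|Ψ|² dx = 1.9687, and ∫Ψ*·x²·Ψ dx = 0.34030, so ⟨x²⟩ = 0.34030 / 1.9687.
⟨x²⟩ = 0.17285.

0.173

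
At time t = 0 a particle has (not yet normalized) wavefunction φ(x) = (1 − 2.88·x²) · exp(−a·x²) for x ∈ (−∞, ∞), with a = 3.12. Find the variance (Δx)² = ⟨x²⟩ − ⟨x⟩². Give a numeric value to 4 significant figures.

0.04753

Compute ⟨x⟩ and ⟨x²⟩ separately, then (Δx)² = ⟨x²⟩ − ⟨x⟩².
Expand each integrand as polynomial × e^(−2ax²) and use ∫x^(2j)·e^(−2ax²) dx = (2j−1)!!/(4a)^j · √(π/(2a)), odd powers → 0; here √(π/(2a)) = 0.70955.
Normalization: ∫|φ|² dx = 0.49543.
⟨x⟩ = 0.0000 and ⟨x²⟩ = 0.047534.
(Δx)² = 0.047534 − (0.0000)² = 0.047534.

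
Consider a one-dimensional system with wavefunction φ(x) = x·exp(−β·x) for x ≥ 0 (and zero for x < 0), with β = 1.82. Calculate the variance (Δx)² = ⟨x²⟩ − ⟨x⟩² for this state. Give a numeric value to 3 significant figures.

Compute ⟨x⟩ and ⟨x²⟩ separately, then (Δx)² = ⟨x²⟩ − ⟨x⟩².
Every integrand reduces to terms xʲ·e^(−2βx) on [0, ∞); use ∫₀^∞ xʲ·e^(−2βx) dx = j!/(2β)^(j+1).
Normalization: ∫|φ|² dx = 0.041469.
⟨x⟩ = 0.82418 and ⟨x²⟩ = 0.90569.
(Δx)² = 0.90569 − (0.82418)² = 0.22642.

0.226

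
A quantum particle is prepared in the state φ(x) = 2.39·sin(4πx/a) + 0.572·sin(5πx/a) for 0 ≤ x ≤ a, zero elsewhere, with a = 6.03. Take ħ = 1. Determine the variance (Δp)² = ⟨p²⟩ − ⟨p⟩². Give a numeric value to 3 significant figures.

Compute ⟨p⟩ and ⟨p²⟩ separately; (Δp)² = ⟨p²⟩ − ⟨p⟩².
d²/dx² sin(jπx/a) = −(jπ/a)²·sin(jπx/a); on 0 ≤ x ≤ a, ∫sin²(jπx/a) dx = a/2 and ∫sin(jπx/a)·sin(lπx/a) dx = 0 for j ≠ l, so only diagonal terms survive in ∫|φ|² and ∫φ·φ″; ∫φ·φ′ dx = [φ²/2] between the walls = 0.
Normalization: ∫|φ|² dx = 18.208.
⟨p⟩ = 0.0000 and ⟨p²⟩ = 4.4753.
(Δp)² = 4.4753 − (0.0000)² = 4.4753.

4.48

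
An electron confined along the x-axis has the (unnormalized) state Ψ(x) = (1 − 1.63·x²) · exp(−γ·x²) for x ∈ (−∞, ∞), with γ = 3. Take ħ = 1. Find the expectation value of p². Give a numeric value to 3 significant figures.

5.36

p² Ψ = −ħ² d²Ψ/dx²; ⟨p²⟩ = −ħ² ∫ Ψ*·Ψ'' dx / ∫|Ψ|² dx.
Expand each integrand as polynomial × e^(−2γx²) and use ∫x^(2j)·e^(−2γx²) dx = (2j−1)!!/(4γ)^j · √(π/(2γ)), odd powers → 0; here √(π/(2γ)) = 0.72360. Differentiate with the product rule, d/dx e^(−γx²) = −2γx·e^(−γx²).
State is unnormalized: ∫|Ψ|² dx = 0.56708, and ∫Ψ*·(−ħ² Ψ'') dx = 3.0409, so ⟨p²⟩ = 3.0409 / 0.56708.
⟨p²⟩ = 5.3624.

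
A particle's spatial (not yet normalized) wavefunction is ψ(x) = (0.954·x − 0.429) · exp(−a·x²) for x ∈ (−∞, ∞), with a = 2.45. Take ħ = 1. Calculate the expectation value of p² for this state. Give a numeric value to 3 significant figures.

4.09

p² ψ = −ħ² d²ψ/dx²; ⟨p²⟩ = −ħ² ∫ ψ*·ψ'' dx / ∫|ψ|² dx.
Expand each integrand as polynomial × e^(−2ax²) and use ∫x^(2j)·e^(−2ax²) dx = (2j−1)!!/(4a)^j · √(π/(2a)), odd powers → 0; here √(π/(2a)) = 0.80071. Differentiate with the product rule, d/dx e^(−ax²) = −2ax·e^(−ax²).
State is unnormalized: ∫|ψ|² dx = 0.22173, and ∫ψ*·(−ħ² ψ'') dx = 0.90760, so ⟨p²⟩ = 0.90760 / 0.22173.
⟨p²⟩ = 4.0933.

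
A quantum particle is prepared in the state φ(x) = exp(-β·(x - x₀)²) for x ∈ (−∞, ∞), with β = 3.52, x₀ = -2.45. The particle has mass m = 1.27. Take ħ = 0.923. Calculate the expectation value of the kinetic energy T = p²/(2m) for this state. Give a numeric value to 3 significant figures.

1.18

T = −(ħ²/2m) d²/dx², so ⟨T⟩ = −(ħ²/2m) ∫ φ*·φ'' dx / ∫|φ|² dx; with m = 1.27.
Gaussian moments (u = x − x₀): ∫u^(2j)·e^(−2βu²) du = (2j−1)!!/(4β)^j · √(π/(2β)), odd powers integrate to 0; here √(π/(2β)) = 0.66802. Derivatives: d/dx e^(−βu²) = −2βu·e^(−βu²), d²/dx² e^(−βu²) = (4β²u² − 2β)·e^(−βu²).
State is unnormalized: ∫|φ|² dx = 0.66802, and ∫φ*·(−ħ²/2m · φ'') dx = 0.78868, so ⟨T⟩ = 0.78868 / 0.66802.
⟨T⟩ = 1.1806.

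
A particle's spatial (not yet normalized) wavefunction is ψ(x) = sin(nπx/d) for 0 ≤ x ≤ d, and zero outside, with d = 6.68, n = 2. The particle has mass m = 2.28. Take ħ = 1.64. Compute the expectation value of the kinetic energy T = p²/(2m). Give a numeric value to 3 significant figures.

0.522

T = −(ħ²/2m) d²/dx², so ⟨T⟩ = −(ħ²/2m) ∫ ψ*·ψ'' dx / ∫|ψ|² dx; with m = 2.28.
d/dx sin(nπx/d) = (nπ/d)·cos(nπx/d) and d²/dx² sin(nπx/d) = −(nπ/d)²·sin(nπx/d); on 0 ≤ x ≤ d, ∫sin²(nπx/d) dx = d/2 and ∫sin(nπx/d)·cos(nπx/d) dx = 0.
State is unnormalized: ∫|ψ|² dx = 3.3400, and ∫ψ*·(−ħ²/2m · ψ'') dx = 1.7429, so ⟨T⟩ = 1.7429 / 3.3400.
⟨T⟩ = 0.52183.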